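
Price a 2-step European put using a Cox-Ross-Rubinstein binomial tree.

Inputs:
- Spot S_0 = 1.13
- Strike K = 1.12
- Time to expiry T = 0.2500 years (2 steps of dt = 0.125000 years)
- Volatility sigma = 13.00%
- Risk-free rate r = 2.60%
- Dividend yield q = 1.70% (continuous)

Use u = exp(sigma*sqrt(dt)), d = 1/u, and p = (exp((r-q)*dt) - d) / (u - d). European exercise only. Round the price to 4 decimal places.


dt = T/N = 0.125000
u = exp(sigma*sqrt(dt)) = 1.047035; d = 1/u = 0.955078
p = (exp((r-q)*dt) - d) / (u - d) = 0.500753
Discount per step: exp(-r*dt) = 0.996755
Stock lattice S(k, i) with i counting down-moves:
  k=0: S(0,0) = 1.1300
  k=1: S(1,0) = 1.1831; S(1,1) = 1.0792
  k=2: S(2,0) = 1.2388; S(2,1) = 1.1300; S(2,2) = 1.0308
Terminal payoffs V(N, i) = max(K - S_T, 0):
  V(2,0) = 0.000000; V(2,1) = 0.000000; V(2,2) = 0.089243
Backward induction: V(k, i) = exp(-r*dt) * [p * V(k+1, i) + (1-p) * V(k+1, i+1)].
  V(1,0) = exp(-r*dt) * [p*0.000000 + (1-p)*0.000000] = 0.000000
  V(1,1) = exp(-r*dt) * [p*0.000000 + (1-p)*0.089243] = 0.044410
  V(0,0) = exp(-r*dt) * [p*0.000000 + (1-p)*0.044410] = 0.022099

Answer: Price = V(0,0) = 0.0221


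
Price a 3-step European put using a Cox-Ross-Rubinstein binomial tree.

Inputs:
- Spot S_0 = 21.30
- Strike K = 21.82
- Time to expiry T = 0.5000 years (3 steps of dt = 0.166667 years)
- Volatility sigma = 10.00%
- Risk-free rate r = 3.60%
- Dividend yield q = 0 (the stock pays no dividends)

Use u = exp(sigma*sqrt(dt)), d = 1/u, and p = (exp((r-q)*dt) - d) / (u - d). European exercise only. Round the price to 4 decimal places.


dt = T/N = 0.166667
u = exp(sigma*sqrt(dt)) = 1.041670; d = 1/u = 0.959997
p = (exp((r-q)*dt) - d) / (u - d) = 0.563480
Discount per step: exp(-r*dt) = 0.994018
Stock lattice S(k, i) with i counting down-moves:
  k=0: S(0,0) = 21.3000
  k=1: S(1,0) = 22.1876; S(1,1) = 20.4479
  k=2: S(2,0) = 23.1121; S(2,1) = 21.3000; S(2,2) = 19.6300
  k=3: S(3,0) = 24.0752; S(3,1) = 22.1876; S(3,2) = 20.4479; S(3,3) = 18.8447
Terminal payoffs V(N, i) = max(K - S_T, 0):
  V(3,0) = 0.000000; V(3,1) = 0.000000; V(3,2) = 1.372058; V(3,3) = 2.975283
Backward induction: V(k, i) = exp(-r*dt) * [p * V(k+1, i) + (1-p) * V(k+1, i+1)].
  V(2,0) = exp(-r*dt) * [p*0.000000 + (1-p)*0.000000] = 0.000000
  V(2,1) = exp(-r*dt) * [p*0.000000 + (1-p)*1.372058] = 0.595347
  V(2,2) = exp(-r*dt) * [p*1.372058 + (1-p)*2.975283] = 2.059503
  V(1,0) = exp(-r*dt) * [p*0.000000 + (1-p)*0.595347] = 0.258326
  V(1,1) = exp(-r*dt) * [p*0.595347 + (1-p)*2.059503] = 1.227096
  V(0,0) = exp(-r*dt) * [p*0.258326 + (1-p)*1.227096] = 0.677138

Answer: Price = V(0,0) = 0.6771


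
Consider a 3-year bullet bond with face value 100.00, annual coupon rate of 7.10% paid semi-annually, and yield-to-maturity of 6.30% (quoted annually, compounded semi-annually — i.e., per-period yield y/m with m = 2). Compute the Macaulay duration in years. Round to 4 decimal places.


Coupon per period c = face * coupon_rate / m = 3.550000
Periods per year m = 2; per-period yield y/m = 0.031500
Number of cashflows N = 6
Cashflows (t years, CF_t, discount factor 1/(1+y/m)^(m*t), PV):
  t = 0.5000: CF_t = 3.550000, DF = 0.969462, PV = 3.441590
  t = 1.0000: CF_t = 3.550000, DF = 0.939856, PV = 3.336490
  t = 1.5000: CF_t = 3.550000, DF = 0.911155, PV = 3.234601
  t = 2.0000: CF_t = 3.550000, DF = 0.883330, PV = 3.135822
  t = 2.5000: CF_t = 3.550000, DF = 0.856355, PV = 3.040060
  t = 3.0000: CF_t = 103.550000, DF = 0.830204, PV = 85.967582
Price P = sum_t PV_t = 102.156145
Macaulay numerator sum_t t * PV_t:
  t * PV_t at t = 0.5000: 1.720795
  t * PV_t at t = 1.0000: 3.336490
  t * PV_t at t = 1.5000: 4.851901
  t * PV_t at t = 2.0000: 6.271644
  t * PV_t at t = 2.5000: 7.600151
  t * PV_t at t = 3.0000: 257.902745
Macaulay duration D = (sum_t t * PV_t) / P = 281.683726 / 102.156145 = 2.757384

Answer: Macaulay duration = 2.7574 years


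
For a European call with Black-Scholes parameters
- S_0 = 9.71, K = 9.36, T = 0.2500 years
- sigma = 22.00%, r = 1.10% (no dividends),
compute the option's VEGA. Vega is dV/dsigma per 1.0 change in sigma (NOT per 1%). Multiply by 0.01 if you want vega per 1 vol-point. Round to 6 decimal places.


d1 = 0.4137362892; d2 = 0.3037362892
phi(d1) = 0.3662176714; exp(-qT) = 1.0000000000; exp(-rT) = 0.9972537778
Vega = S * exp(-qT) * phi(d1) * sqrt(T) = 9.7100 * 1.0000000000 * 0.3662176714 * 0.5000000000 = 1.777987

Answer: Vega = 1.777987


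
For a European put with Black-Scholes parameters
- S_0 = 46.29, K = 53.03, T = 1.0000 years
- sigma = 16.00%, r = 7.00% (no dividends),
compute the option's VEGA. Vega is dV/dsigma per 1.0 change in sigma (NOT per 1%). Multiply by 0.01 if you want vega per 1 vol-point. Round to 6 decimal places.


d1 = -0.3320739757; d2 = -0.4920739757
phi(d1) = 0.3775413817; exp(-qT) = 1.0000000000; exp(-rT) = 0.9323938199
Vega = S * exp(-qT) * phi(d1) * sqrt(T) = 46.2900 * 1.0000000000 * 0.3775413817 * 1.0000000000 = 17.476391

Answer: Vega = 17.476391


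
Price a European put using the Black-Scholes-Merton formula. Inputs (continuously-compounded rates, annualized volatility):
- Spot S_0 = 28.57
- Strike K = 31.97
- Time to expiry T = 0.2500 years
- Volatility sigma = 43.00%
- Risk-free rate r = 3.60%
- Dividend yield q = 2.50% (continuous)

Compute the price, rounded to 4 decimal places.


Answer: Price = 4.5432

Derivation:
d1 = (ln(S/K) + (r - q + 0.5*sigma^2) * T) / (sigma * sqrt(T)) = -0.40268952
d2 = d1 - sigma * sqrt(T) = -0.61768952
exp(-rT) = 0.99104038; exp(-qT) = 0.99376949
P = K * exp(-rT) * N(-d2) - S_0 * exp(-qT) * N(-d1)
N(-d1) = 0.65641168; N(-d2) = 0.73160999
P = 31.9700 * 0.99104038 * 0.73160999 - 28.5700 * 0.99376949 * 0.65641168 = 4.5432


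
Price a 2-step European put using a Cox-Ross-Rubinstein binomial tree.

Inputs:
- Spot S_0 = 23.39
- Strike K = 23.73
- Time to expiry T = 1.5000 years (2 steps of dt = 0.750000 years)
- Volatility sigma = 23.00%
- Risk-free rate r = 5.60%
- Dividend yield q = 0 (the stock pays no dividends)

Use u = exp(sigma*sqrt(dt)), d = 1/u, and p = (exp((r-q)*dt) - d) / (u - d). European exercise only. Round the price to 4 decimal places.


dt = T/N = 0.750000
u = exp(sigma*sqrt(dt)) = 1.220409; d = 1/u = 0.819398
p = (exp((r-q)*dt) - d) / (u - d) = 0.557333
Discount per step: exp(-r*dt) = 0.958870
Stock lattice S(k, i) with i counting down-moves:
  k=0: S(0,0) = 23.3900
  k=1: S(1,0) = 28.5454; S(1,1) = 19.1657
  k=2: S(2,0) = 34.8370; S(2,1) = 23.3900; S(2,2) = 15.7043
Terminal payoffs V(N, i) = max(K - S_T, 0):
  V(2,0) = 0.000000; V(2,1) = 0.340000; V(2,2) = 8.025663
Backward induction: V(k, i) = exp(-r*dt) * [p * V(k+1, i) + (1-p) * V(k+1, i+1)].
  V(1,0) = exp(-r*dt) * [p*0.000000 + (1-p)*0.340000] = 0.144316
  V(1,1) = exp(-r*dt) * [p*0.340000 + (1-p)*8.025663] = 3.588270
  V(0,0) = exp(-r*dt) * [p*0.144316 + (1-p)*3.588270] = 1.600200

Answer: Price = V(0,0) = 1.6002


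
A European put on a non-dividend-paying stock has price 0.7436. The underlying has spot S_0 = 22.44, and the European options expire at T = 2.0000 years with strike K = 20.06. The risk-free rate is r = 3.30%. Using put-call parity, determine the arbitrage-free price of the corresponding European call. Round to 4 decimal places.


Answer: Call price = 4.4048

Derivation:
Put-call parity: C - P = S_0 * exp(-qT) - K * exp(-rT).
S_0 * exp(-qT) = 22.4400 * 1.00000000 = 22.44000000
K * exp(-rT) = 20.0600 * 0.93613086 = 18.77878514
C = P + S*exp(-qT) - K*exp(-rT)
C = 0.7436 + 22.44000000 - 18.77878514 = 4.4048


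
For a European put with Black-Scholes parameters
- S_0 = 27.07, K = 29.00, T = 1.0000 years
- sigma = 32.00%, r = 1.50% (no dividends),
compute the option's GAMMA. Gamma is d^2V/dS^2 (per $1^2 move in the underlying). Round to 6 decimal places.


Answer: Gamma = 0.046053

Derivation:
d1 = -0.0083428949; d2 = -0.3283428949
phi(d1) = 0.3989283967; exp(-qT) = 1.0000000000; exp(-rT) = 0.9851119396
Gamma = exp(-qT) * phi(d1) / (S * sigma * sqrt(T)) = 1.0000000000 * 0.3989283967 / (27.0700 * 0.3200 * 1.0000000000) = 0.046053


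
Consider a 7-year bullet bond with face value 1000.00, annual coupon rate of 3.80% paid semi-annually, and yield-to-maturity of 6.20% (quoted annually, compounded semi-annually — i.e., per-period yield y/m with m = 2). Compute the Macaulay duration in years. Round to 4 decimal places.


Answer: Macaulay duration = 6.1385 years

Derivation:
Coupon per period c = face * coupon_rate / m = 19.000000
Periods per year m = 2; per-period yield y/m = 0.031000
Number of cashflows N = 14
Cashflows (t years, CF_t, discount factor 1/(1+y/m)^(m*t), PV):
  t = 0.5000: CF_t = 19.000000, DF = 0.969932, PV = 18.428710
  t = 1.0000: CF_t = 19.000000, DF = 0.940768, PV = 17.874597
  t = 1.5000: CF_t = 19.000000, DF = 0.912481, PV = 17.337146
  t = 2.0000: CF_t = 19.000000, DF = 0.885045, PV = 16.815854
  t = 2.5000: CF_t = 19.000000, DF = 0.858434, PV = 16.310237
  t = 3.0000: CF_t = 19.000000, DF = 0.832622, PV = 15.819823
  t = 3.5000: CF_t = 19.000000, DF = 0.807587, PV = 15.344154
  t = 4.0000: CF_t = 19.000000, DF = 0.783305, PV = 14.882787
  t = 4.5000: CF_t = 19.000000, DF = 0.759752, PV = 14.435293
  t = 5.0000: CF_t = 19.000000, DF = 0.736908, PV = 14.001254
  t = 5.5000: CF_t = 19.000000, DF = 0.714751, PV = 13.580266
  t = 6.0000: CF_t = 19.000000, DF = 0.693260, PV = 13.171936
  t = 6.5000: CF_t = 19.000000, DF = 0.672415, PV = 12.775884
  t = 7.0000: CF_t = 1019.000000, DF = 0.652197, PV = 664.588574
Price P = sum_t PV_t = 865.366516
Macaulay numerator sum_t t * PV_t:
  t * PV_t at t = 0.5000: 9.214355
  t * PV_t at t = 1.0000: 17.874597
  t * PV_t at t = 1.5000: 26.005719
  t * PV_t at t = 2.0000: 33.631709
  t * PV_t at t = 2.5000: 40.775593
  t * PV_t at t = 3.0000: 47.459468
  t * PV_t at t = 3.5000: 53.704538
  t * PV_t at t = 4.0000: 59.531150
  t * PV_t at t = 4.5000: 64.958820
  t * PV_t at t = 5.0000: 70.006272
  t * PV_t at t = 5.5000: 74.691464
  t * PV_t at t = 6.0000: 79.031617
  t * PV_t at t = 6.5000: 83.043245
  t * PV_t at t = 7.0000: 4652.120015
Macaulay duration D = (sum_t t * PV_t) / P = 5312.048561 / 865.366516 = 6.138496


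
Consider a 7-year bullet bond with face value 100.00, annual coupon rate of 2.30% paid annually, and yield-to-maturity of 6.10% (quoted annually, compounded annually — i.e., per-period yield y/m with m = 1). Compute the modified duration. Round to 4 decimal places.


Answer: Modified duration = 6.1027

Derivation:
Coupon per period c = face * coupon_rate / m = 2.300000
Periods per year m = 1; per-period yield y/m = 0.061000
Number of cashflows N = 7
Cashflows (t years, CF_t, discount factor 1/(1+y/m)^(m*t), PV):
  t = 1.0000: CF_t = 2.300000, DF = 0.942507, PV = 2.167766
  t = 2.0000: CF_t = 2.300000, DF = 0.888320, PV = 2.043135
  t = 3.0000: CF_t = 2.300000, DF = 0.837247, PV = 1.925669
  t = 4.0000: CF_t = 2.300000, DF = 0.789112, PV = 1.814957
  t = 5.0000: CF_t = 2.300000, DF = 0.743743, PV = 1.710610
  t = 6.0000: CF_t = 2.300000, DF = 0.700983, PV = 1.612262
  t = 7.0000: CF_t = 102.300000, DF = 0.660682, PV = 67.587743
Price P = sum_t PV_t = 78.862142
First compute Macaulay numerator sum_t t * PV_t:
  t * PV_t at t = 1.0000: 2.167766
  t * PV_t at t = 2.0000: 4.086270
  t * PV_t at t = 3.0000: 5.777008
  t * PV_t at t = 4.0000: 7.259827
  t * PV_t at t = 5.0000: 8.553048
  t * PV_t at t = 6.0000: 9.673570
  t * PV_t at t = 7.0000: 473.114204
Macaulay duration D = 510.631693 / 78.862142 = 6.474991
Modified duration = D / (1 + y/m) = 6.474991 / (1 + 0.061000) = 6.102725


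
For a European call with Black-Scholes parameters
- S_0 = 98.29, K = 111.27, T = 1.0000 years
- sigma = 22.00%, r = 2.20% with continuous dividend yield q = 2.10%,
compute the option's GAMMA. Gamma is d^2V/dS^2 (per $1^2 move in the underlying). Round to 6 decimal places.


d1 = -0.4492608527; d2 = -0.6692608527
phi(d1) = 0.3606468010; exp(-qT) = 0.9792189646; exp(-rT) = 0.9782402351
Gamma = exp(-qT) * phi(d1) / (S * sigma * sqrt(T)) = 0.9792189646 * 0.3606468010 / (98.2900 * 0.2200 * 1.0000000000) = 0.016332

Answer: Gamma = 0.016332


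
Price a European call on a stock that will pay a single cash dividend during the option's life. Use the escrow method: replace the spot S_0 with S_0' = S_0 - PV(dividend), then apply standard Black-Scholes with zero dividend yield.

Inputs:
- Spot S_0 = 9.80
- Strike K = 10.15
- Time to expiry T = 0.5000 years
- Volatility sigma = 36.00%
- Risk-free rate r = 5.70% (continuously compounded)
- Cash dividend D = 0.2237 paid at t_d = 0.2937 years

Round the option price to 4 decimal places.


Answer: Price = 0.8488

Derivation:
PV(D) = D * exp(-r * t_d) = 0.2237 * 0.98339845 = 0.21998623
S_0' = S_0 - PV(D) = 9.8000 - 0.21998623 = 9.58001377
d1 = (ln(S_0'/K) + (r + sigma^2/2)*T) / (sigma*sqrt(T)) = 0.01219886
d2 = d1 - sigma*sqrt(T) = -0.24235958
exp(-rT) = 0.97190229
N(d1) = 0.50486652; N(d2) = 0.40425078
C = S_0' * N(d1) - K * exp(-rT) * N(d2) = 9.58001377 * 0.50486652 - 10.1500 * 0.97190229 * 0.40425078 = 0.8488


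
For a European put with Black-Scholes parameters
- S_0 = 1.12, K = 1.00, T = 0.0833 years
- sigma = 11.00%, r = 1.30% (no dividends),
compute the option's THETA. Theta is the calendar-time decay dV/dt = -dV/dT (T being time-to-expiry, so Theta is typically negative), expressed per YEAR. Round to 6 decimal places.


d1 = 3.6196253013; d2 = 3.5878773880
phi(d1) = 0.0005700524; exp(-qT) = 1.0000000000; exp(-rT) = 0.9989176861
Theta = -S*exp(-qT)*phi(d1)*sigma/(2*sqrt(T)) + r*K*exp(-rT)*N(-d2) - q*S*exp(-qT)*N(-d1)
N(-d1) = 0.0001475150; N(-d2) = 0.0001666905; sqrt(T) = 0.2886173938
Term 1 = -1.1200 * 1.0000000000 * 0.0005700524 * 0.1100 / (2 * 0.2886173938) = -0.0001216671
Term 2 = 0.0130 * 1.0000 * 0.9989176861 * 0.0001666905 = 0.0000021646
Term 3 = 0 (no dividend yield, q = 0)
Theta = -0.0001216671 + (0.0000021646) + (0.0000000000) = -0.000120

Answer: Theta = -0.000120


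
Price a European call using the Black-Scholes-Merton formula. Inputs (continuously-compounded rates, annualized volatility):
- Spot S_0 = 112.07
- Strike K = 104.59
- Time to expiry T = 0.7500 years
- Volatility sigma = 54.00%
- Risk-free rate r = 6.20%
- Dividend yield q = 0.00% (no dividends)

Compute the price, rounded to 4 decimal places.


Answer: Price = 26.2885

Derivation:
d1 = (ln(S/K) + (r - q + 0.5*sigma^2) * T) / (sigma * sqrt(T)) = 0.48096641
d2 = d1 - sigma * sqrt(T) = 0.01331269
exp(-rT) = 0.95456456; exp(-qT) = 1.00000000
C = S_0 * exp(-qT) * N(d1) - K * exp(-rT) * N(d2)
N(d1) = 0.68472982; N(d2) = 0.50531084
C = 112.0700 * 1.00000000 * 0.68472982 - 104.5900 * 0.95456456 * 0.50531084 = 26.2885


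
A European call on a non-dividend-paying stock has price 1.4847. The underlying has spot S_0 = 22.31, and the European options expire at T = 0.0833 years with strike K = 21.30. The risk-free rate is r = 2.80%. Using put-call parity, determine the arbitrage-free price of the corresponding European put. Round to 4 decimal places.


Answer: Put price = 0.4251

Derivation:
Put-call parity: C - P = S_0 * exp(-qT) - K * exp(-rT).
S_0 * exp(-qT) = 22.3100 * 1.00000000 = 22.31000000
K * exp(-rT) = 21.3000 * 0.99767032 = 21.25037777
P = C - S*exp(-qT) + K*exp(-rT)
P = 1.4847 - 22.31000000 + 21.25037777 = 0.4251


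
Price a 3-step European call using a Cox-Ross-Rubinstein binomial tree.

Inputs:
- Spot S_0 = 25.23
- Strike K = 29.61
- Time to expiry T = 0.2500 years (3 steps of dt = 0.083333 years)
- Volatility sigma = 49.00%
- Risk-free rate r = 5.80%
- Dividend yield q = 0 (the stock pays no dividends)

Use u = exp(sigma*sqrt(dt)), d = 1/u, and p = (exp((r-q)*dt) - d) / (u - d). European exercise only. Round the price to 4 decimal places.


dt = T/N = 0.083333
u = exp(sigma*sqrt(dt)) = 1.151944; d = 1/u = 0.868098
p = (exp((r-q)*dt) - d) / (u - d) = 0.481765
Discount per step: exp(-r*dt) = 0.995178
Stock lattice S(k, i) with i counting down-moves:
  k=0: S(0,0) = 25.2300
  k=1: S(1,0) = 29.0635; S(1,1) = 21.9021
  k=2: S(2,0) = 33.4796; S(2,1) = 25.2300; S(2,2) = 19.0132
  k=3: S(3,0) = 38.5666; S(3,1) = 29.0635; S(3,2) = 21.9021; S(3,3) = 16.5053
Terminal payoffs V(N, i) = max(S_T - K, 0):
  V(3,0) = 8.956584; V(3,1) = 0.000000; V(3,2) = 0.000000; V(3,3) = 0.000000
Backward induction: V(k, i) = exp(-r*dt) * [p * V(k+1, i) + (1-p) * V(k+1, i+1)].
  V(2,0) = exp(-r*dt) * [p*8.956584 + (1-p)*0.000000] = 4.294167
  V(2,1) = exp(-r*dt) * [p*0.000000 + (1-p)*0.000000] = 0.000000
  V(2,2) = exp(-r*dt) * [p*0.000000 + (1-p)*0.000000] = 0.000000
  V(1,0) = exp(-r*dt) * [p*4.294167 + (1-p)*0.000000] = 2.058806
  V(1,1) = exp(-r*dt) * [p*0.000000 + (1-p)*0.000000] = 0.000000
  V(0,0) = exp(-r*dt) * [p*2.058806 + (1-p)*0.000000] = 0.987079

Answer: Price = V(0,0) = 0.9871


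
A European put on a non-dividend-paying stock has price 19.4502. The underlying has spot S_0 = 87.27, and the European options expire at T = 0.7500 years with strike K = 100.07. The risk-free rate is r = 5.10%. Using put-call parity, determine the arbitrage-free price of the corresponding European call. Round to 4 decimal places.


Put-call parity: C - P = S_0 * exp(-qT) - K * exp(-rT).
S_0 * exp(-qT) = 87.2700 * 1.00000000 = 87.27000000
K * exp(-rT) = 100.0700 * 0.96247229 = 96.31460233
C = P + S*exp(-qT) - K*exp(-rT)
C = 19.4502 + 87.27000000 - 96.31460233 = 10.4056

Answer: Call price = 10.4056


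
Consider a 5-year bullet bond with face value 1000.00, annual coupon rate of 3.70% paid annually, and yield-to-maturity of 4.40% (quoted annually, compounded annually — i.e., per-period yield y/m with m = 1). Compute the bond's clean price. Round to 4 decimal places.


Coupon per period c = face * coupon_rate / m = 37.000000
Periods per year m = 1; per-period yield y/m = 0.044000
Number of cashflows N = 5
Cashflows (t years, CF_t, discount factor 1/(1+y/m)^(m*t), PV):
  t = 1.0000: CF_t = 37.000000, DF = 0.957854, PV = 35.440613
  t = 2.0000: CF_t = 37.000000, DF = 0.917485, PV = 33.946947
  t = 3.0000: CF_t = 37.000000, DF = 0.878817, PV = 32.516233
  t = 4.0000: CF_t = 37.000000, DF = 0.841779, PV = 31.145817
  t = 5.0000: CF_t = 1037.000000, DF = 0.806302, PV = 836.134730
Price P = sum_t PV_t = 969.184341

Answer: Price = 969.1843


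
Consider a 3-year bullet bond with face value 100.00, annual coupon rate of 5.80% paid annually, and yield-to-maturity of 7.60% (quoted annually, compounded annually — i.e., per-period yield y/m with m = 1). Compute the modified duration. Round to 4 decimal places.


Answer: Modified duration = 2.6342

Derivation:
Coupon per period c = face * coupon_rate / m = 5.800000
Periods per year m = 1; per-period yield y/m = 0.076000
Number of cashflows N = 3
Cashflows (t years, CF_t, discount factor 1/(1+y/m)^(m*t), PV):
  t = 1.0000: CF_t = 5.800000, DF = 0.929368, PV = 5.390335
  t = 2.0000: CF_t = 5.800000, DF = 0.863725, PV = 5.009605
  t = 3.0000: CF_t = 105.800000, DF = 0.802718, PV = 84.927600
Price P = sum_t PV_t = 95.327540
First compute Macaulay numerator sum_t t * PV_t:
  t * PV_t at t = 1.0000: 5.390335
  t * PV_t at t = 2.0000: 10.019209
  t * PV_t at t = 3.0000: 254.782801
Macaulay duration D = 270.192345 / 95.327540 = 2.834358
Modified duration = D / (1 + y/m) = 2.834358 / (1 + 0.076000) = 2.634161


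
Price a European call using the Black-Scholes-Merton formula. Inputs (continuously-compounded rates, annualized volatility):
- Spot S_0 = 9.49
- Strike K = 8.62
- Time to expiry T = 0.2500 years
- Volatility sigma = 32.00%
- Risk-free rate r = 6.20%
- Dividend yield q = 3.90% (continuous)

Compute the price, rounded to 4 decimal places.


Answer: Price = 1.1370

Derivation:
d1 = (ln(S/K) + (r - q + 0.5*sigma^2) * T) / (sigma * sqrt(T)) = 0.71689705
d2 = d1 - sigma * sqrt(T) = 0.55689705
exp(-rT) = 0.98461951; exp(-qT) = 0.99029738
C = S_0 * exp(-qT) * N(d1) - K * exp(-rT) * N(d2)
N(d1) = 0.76328119; N(d2) = 0.71120111
C = 9.4900 * 0.99029738 * 0.76328119 - 8.6200 * 0.98461951 * 0.71120111 = 1.1370


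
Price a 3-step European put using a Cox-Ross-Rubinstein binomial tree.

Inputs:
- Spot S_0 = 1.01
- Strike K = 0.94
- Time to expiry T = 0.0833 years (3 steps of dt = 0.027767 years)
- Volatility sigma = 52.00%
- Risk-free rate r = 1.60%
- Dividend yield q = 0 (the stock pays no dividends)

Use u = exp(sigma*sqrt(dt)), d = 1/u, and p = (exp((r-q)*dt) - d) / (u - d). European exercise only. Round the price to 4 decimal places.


dt = T/N = 0.027767
u = exp(sigma*sqrt(dt)) = 1.090514; d = 1/u = 0.916999
p = (exp((r-q)*dt) - d) / (u - d) = 0.480912
Discount per step: exp(-r*dt) = 0.999556
Stock lattice S(k, i) with i counting down-moves:
  k=0: S(0,0) = 1.0100
  k=1: S(1,0) = 1.1014; S(1,1) = 0.9262
  k=2: S(2,0) = 1.2011; S(2,1) = 1.0100; S(2,2) = 0.8493
  k=3: S(3,0) = 1.3098; S(3,1) = 1.1014; S(3,2) = 0.9262; S(3,3) = 0.7788
Terminal payoffs V(N, i) = max(K - S_T, 0):
  V(3,0) = 0.000000; V(3,1) = 0.000000; V(3,2) = 0.013831; V(3,3) = 0.161197
Backward induction: V(k, i) = exp(-r*dt) * [p * V(k+1, i) + (1-p) * V(k+1, i+1)].
  V(2,0) = exp(-r*dt) * [p*0.000000 + (1-p)*0.000000] = 0.000000
  V(2,1) = exp(-r*dt) * [p*0.000000 + (1-p)*0.013831] = 0.007177
  V(2,2) = exp(-r*dt) * [p*0.013831 + (1-p)*0.161197] = 0.090287
  V(1,0) = exp(-r*dt) * [p*0.000000 + (1-p)*0.007177] = 0.003724
  V(1,1) = exp(-r*dt) * [p*0.007177 + (1-p)*0.090287] = 0.050296
  V(0,0) = exp(-r*dt) * [p*0.003724 + (1-p)*0.050296] = 0.027886

Answer: Price = V(0,0) = 0.0279


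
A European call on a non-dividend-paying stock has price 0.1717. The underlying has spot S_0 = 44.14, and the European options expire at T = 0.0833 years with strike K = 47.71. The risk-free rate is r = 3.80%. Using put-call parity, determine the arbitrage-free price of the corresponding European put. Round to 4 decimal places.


Put-call parity: C - P = S_0 * exp(-qT) - K * exp(-rT).
S_0 * exp(-qT) = 44.1400 * 1.00000000 = 44.14000000
K * exp(-rT) = 47.7100 * 0.99683960 = 47.55921754
P = C - S*exp(-qT) + K*exp(-rT)
P = 0.1717 - 44.14000000 + 47.55921754 = 3.5909

Answer: Put price = 3.5909


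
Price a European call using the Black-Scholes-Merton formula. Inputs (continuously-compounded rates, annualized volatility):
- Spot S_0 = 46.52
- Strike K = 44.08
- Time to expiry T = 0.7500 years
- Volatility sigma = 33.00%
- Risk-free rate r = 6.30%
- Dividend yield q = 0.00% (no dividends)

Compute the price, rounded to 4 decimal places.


d1 = (ln(S/K) + (r - q + 0.5*sigma^2) * T) / (sigma * sqrt(T)) = 0.49674399
d2 = d1 - sigma * sqrt(T) = 0.21095561
exp(-rT) = 0.95384891; exp(-qT) = 1.00000000
C = S_0 * exp(-qT) * N(d1) - K * exp(-rT) * N(d2)
N(d1) = 0.69031520; N(d2) = 0.58353905
C = 46.5200 * 1.00000000 * 0.69031520 - 44.0800 * 0.95384891 * 0.58353905 = 7.5782

Answer: Price = 7.5782


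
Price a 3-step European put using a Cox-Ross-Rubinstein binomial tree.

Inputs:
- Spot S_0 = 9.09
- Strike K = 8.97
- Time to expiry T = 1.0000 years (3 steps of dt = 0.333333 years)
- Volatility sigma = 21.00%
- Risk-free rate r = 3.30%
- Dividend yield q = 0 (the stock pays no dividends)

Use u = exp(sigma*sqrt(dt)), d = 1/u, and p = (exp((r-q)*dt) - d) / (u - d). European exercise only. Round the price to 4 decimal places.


Answer: Price = V(0,0) = 0.6149

Derivation:
dt = T/N = 0.333333
u = exp(sigma*sqrt(dt)) = 1.128900; d = 1/u = 0.885818
p = (exp((r-q)*dt) - d) / (u - d) = 0.515228
Discount per step: exp(-r*dt) = 0.989060
Stock lattice S(k, i) with i counting down-moves:
  k=0: S(0,0) = 9.0900
  k=1: S(1,0) = 10.2617; S(1,1) = 8.0521
  k=2: S(2,0) = 11.5844; S(2,1) = 9.0900; S(2,2) = 7.1327
  k=3: S(3,0) = 13.0777; S(3,1) = 10.2617; S(3,2) = 8.0521; S(3,3) = 6.3183
Terminal payoffs V(N, i) = max(K - S_T, 0):
  V(3,0) = 0.000000; V(3,1) = 0.000000; V(3,2) = 0.917913; V(3,3) = 2.651738
Backward induction: V(k, i) = exp(-r*dt) * [p * V(k+1, i) + (1-p) * V(k+1, i+1)].
  V(2,0) = exp(-r*dt) * [p*0.000000 + (1-p)*0.000000] = 0.000000
  V(2,1) = exp(-r*dt) * [p*0.000000 + (1-p)*0.917913] = 0.440110
  V(2,2) = exp(-r*dt) * [p*0.917913 + (1-p)*2.651738] = 1.739185
  V(1,0) = exp(-r*dt) * [p*0.000000 + (1-p)*0.440110] = 0.211019
  V(1,1) = exp(-r*dt) * [p*0.440110 + (1-p)*1.739185] = 1.058161
  V(0,0) = exp(-r*dt) * [p*0.211019 + (1-p)*1.058161] = 0.614888


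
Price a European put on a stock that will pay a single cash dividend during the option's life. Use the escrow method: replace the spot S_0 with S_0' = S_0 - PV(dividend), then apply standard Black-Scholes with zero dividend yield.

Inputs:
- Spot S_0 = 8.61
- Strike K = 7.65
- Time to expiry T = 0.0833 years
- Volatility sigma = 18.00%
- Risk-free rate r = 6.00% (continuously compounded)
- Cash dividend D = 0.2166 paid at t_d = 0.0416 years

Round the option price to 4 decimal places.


PV(D) = D * exp(-r * t_d) = 0.2166 * 0.99750711 = 0.21606004
S_0' = S_0 - PV(D) = 8.6100 - 0.21606004 = 8.39393996
d1 = (ln(S_0'/K) + (r + sigma^2/2)*T) / (sigma*sqrt(T)) = 1.90855950
d2 = d1 - sigma*sqrt(T) = 1.85660837
exp(-rT) = 0.99501447
N(-d1) = 0.02815947; N(-d2) = 0.03168345
P = K * exp(-rT) * N(-d2) - S_0' * N(-d1) = 7.6500 * 0.99501447 * 0.03168345 - 8.39393996 * 0.02815947 = 0.0048

Answer: Price = 0.0048


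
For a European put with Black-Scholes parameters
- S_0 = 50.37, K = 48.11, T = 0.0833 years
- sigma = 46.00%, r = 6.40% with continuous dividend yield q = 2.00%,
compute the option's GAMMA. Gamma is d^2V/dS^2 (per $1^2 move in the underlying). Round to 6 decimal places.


d1 = 0.4397580936; d2 = 0.3069940925
phi(d1) = 0.3621734191; exp(-qT) = 0.9983353870; exp(-rT) = 0.9946829856
Gamma = exp(-qT) * phi(d1) / (S * sigma * sqrt(T)) = 0.9983353870 * 0.3621734191 / (50.3700 * 0.4600 * 0.2886173938) = 0.054068

Answer: Gamma = 0.054068


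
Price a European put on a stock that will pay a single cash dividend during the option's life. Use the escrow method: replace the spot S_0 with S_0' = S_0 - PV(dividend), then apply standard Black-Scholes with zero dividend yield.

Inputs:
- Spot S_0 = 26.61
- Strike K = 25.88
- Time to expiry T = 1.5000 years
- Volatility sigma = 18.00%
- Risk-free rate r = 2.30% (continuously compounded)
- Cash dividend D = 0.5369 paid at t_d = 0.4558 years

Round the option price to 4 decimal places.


Answer: Price = 1.7442

Derivation:
PV(D) = D * exp(-r * t_d) = 0.5369 * 0.98957136 = 0.53130086
S_0' = S_0 - PV(D) = 26.6100 - 0.53130086 = 26.07869914
d1 = (ln(S_0'/K) + (r + sigma^2/2)*T) / (sigma*sqrt(T)) = 0.30141600
d2 = d1 - sigma*sqrt(T) = 0.08096193
exp(-rT) = 0.96608834
N(-d1) = 0.38154865; N(-d2) = 0.46773612
P = K * exp(-rT) * N(-d2) - S_0' * N(-d1) = 25.8800 * 0.96608834 * 0.46773612 - 26.07869914 * 0.38154865 = 1.7442


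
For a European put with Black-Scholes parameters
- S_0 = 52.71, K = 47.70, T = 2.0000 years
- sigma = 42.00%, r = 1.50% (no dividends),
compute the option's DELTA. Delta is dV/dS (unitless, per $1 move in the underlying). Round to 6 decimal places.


d1 = 0.5156387522; d2 = -0.0783309440
phi(d1) = 0.3492804162; exp(-qT) = 1.0000000000; exp(-rT) = 0.9704455335
N(-d1) = 0.3030533696
Delta = -exp(-qT) * N(-d1) = -1.0000000000 * 0.3030533696 = -0.303053

Answer: Delta = -0.303053


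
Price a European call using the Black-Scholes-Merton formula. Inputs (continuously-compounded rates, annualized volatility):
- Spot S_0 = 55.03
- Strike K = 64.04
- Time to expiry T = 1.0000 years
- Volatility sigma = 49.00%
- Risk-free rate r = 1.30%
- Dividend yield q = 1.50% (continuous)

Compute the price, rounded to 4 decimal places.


Answer: Price = 7.4039

Derivation:
d1 = (ln(S/K) + (r - q + 0.5*sigma^2) * T) / (sigma * sqrt(T)) = -0.06852938
d2 = d1 - sigma * sqrt(T) = -0.55852938
exp(-rT) = 0.98708414; exp(-qT) = 0.98511194
C = S_0 * exp(-qT) * N(d1) - K * exp(-rT) * N(d2)
N(d1) = 0.47268212; N(d2) = 0.28824147
C = 55.0300 * 0.98511194 * 0.47268212 - 64.0400 * 0.98708414 * 0.28824147 = 7.4039


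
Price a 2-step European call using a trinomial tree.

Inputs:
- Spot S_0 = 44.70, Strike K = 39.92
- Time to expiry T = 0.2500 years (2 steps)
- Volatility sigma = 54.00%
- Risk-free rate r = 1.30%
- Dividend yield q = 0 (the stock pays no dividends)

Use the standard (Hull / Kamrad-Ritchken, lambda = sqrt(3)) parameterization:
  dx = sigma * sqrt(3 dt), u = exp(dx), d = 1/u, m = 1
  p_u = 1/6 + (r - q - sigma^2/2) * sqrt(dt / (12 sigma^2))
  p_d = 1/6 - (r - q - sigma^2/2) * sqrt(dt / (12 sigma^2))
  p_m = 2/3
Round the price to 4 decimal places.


Answer: Price = V(0,0) = 7.5041

Derivation:
dt = T/N = 0.125000; dx = sigma*sqrt(3*dt) = 0.330681
u = exp(dx) = 1.391916; d = 1/u = 0.718434
p_u = 0.141567, p_m = 0.666667, p_d = 0.191766
Discount per step: exp(-r*dt) = 0.998376
Stock lattice S(k, j) with j the centered position index:
  k=0: S(0,+0) = 44.7000
  k=1: S(1,-1) = 32.1140; S(1,+0) = 44.7000; S(1,+1) = 62.2186
  k=2: S(2,-2) = 23.0718; S(2,-1) = 32.1140; S(2,+0) = 44.7000; S(2,+1) = 62.2186; S(2,+2) = 86.6031
Terminal payoffs V(N, j) = max(S_T - K, 0):
  V(2,-2) = 0.000000; V(2,-1) = 0.000000; V(2,+0) = 4.780000; V(2,+1) = 22.298639; V(2,+2) = 46.683110
Backward induction: V(k, j) = exp(-r*dt) * [p_u * V(k+1, j+1) + p_m * V(k+1, j) + p_d * V(k+1, j-1)]
  V(1,-1) = exp(-r*dt) * [p_u*4.780000 + p_m*0.000000 + p_d*0.000000] = 0.675591
  V(1,+0) = exp(-r*dt) * [p_u*22.298639 + p_m*4.780000 + p_d*0.000000] = 6.333117
  V(1,+1) = exp(-r*dt) * [p_u*46.683110 + p_m*22.298639 + p_d*4.780000] = 22.354832
  V(0,+0) = exp(-r*dt) * [p_u*22.354832 + p_m*6.333117 + p_d*0.675591] = 7.504135


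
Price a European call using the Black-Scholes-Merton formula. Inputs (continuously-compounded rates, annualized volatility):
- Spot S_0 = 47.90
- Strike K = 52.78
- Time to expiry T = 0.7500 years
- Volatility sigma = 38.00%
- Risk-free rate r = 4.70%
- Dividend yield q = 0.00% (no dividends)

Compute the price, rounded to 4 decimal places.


Answer: Price = 5.0463

Derivation:
d1 = (ln(S/K) + (r - q + 0.5*sigma^2) * T) / (sigma * sqrt(T)) = -0.02314514
d2 = d1 - sigma * sqrt(T) = -0.35223480
exp(-rT) = 0.96536405; exp(-qT) = 1.00000000
C = S_0 * exp(-qT) * N(d1) - K * exp(-rT) * N(d2)
N(d1) = 0.49076725; N(d2) = 0.36233109
C = 47.9000 * 1.00000000 * 0.49076725 - 52.7800 * 0.96536405 * 0.36233109 = 5.0463


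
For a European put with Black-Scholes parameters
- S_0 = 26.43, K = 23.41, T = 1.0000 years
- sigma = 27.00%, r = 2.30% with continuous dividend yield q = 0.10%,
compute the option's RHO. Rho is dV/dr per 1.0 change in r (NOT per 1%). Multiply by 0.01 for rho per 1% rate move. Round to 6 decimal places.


d1 = 0.6658757300; d2 = 0.3958757300
phi(d1) = 0.3196163920; exp(-qT) = 0.9990004998; exp(-rT) = 0.9772624838
N(-d2) = 0.3460983531
Rho = -K*T*exp(-rT)*N(-d2) = -23.4100 * 1.0000 * 0.9772624838 * 0.3460983531 = -7.917939

Answer: Rho = -7.917939


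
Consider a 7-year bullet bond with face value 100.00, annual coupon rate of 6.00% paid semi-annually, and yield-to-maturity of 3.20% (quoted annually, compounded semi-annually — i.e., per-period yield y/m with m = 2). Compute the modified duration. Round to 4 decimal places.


Coupon per period c = face * coupon_rate / m = 3.000000
Periods per year m = 2; per-period yield y/m = 0.016000
Number of cashflows N = 14
Cashflows (t years, CF_t, discount factor 1/(1+y/m)^(m*t), PV):
  t = 0.5000: CF_t = 3.000000, DF = 0.984252, PV = 2.952756
  t = 1.0000: CF_t = 3.000000, DF = 0.968752, PV = 2.906256
  t = 1.5000: CF_t = 3.000000, DF = 0.953496, PV = 2.860488
  t = 2.0000: CF_t = 3.000000, DF = 0.938480, PV = 2.815441
  t = 2.5000: CF_t = 3.000000, DF = 0.923701, PV = 2.771103
  t = 3.0000: CF_t = 3.000000, DF = 0.909155, PV = 2.727464
  t = 3.5000: CF_t = 3.000000, DF = 0.894837, PV = 2.684512
  t = 4.0000: CF_t = 3.000000, DF = 0.880745, PV = 2.642236
  t = 4.5000: CF_t = 3.000000, DF = 0.866875, PV = 2.600626
  t = 5.0000: CF_t = 3.000000, DF = 0.853224, PV = 2.559671
  t = 5.5000: CF_t = 3.000000, DF = 0.839787, PV = 2.519361
  t = 6.0000: CF_t = 3.000000, DF = 0.826562, PV = 2.479686
  t = 6.5000: CF_t = 3.000000, DF = 0.813545, PV = 2.440636
  t = 7.0000: CF_t = 103.000000, DF = 0.800734, PV = 82.475568
Price P = sum_t PV_t = 117.435804
First compute Macaulay numerator sum_t t * PV_t:
  t * PV_t at t = 0.5000: 1.476378
  t * PV_t at t = 1.0000: 2.906256
  t * PV_t at t = 1.5000: 4.290732
  t * PV_t at t = 2.0000: 5.630882
  t * PV_t at t = 2.5000: 6.927758
  t * PV_t at t = 3.0000: 8.182392
  t * PV_t at t = 3.5000: 9.395791
  t * PV_t at t = 4.0000: 10.568944
  t * PV_t at t = 4.5000: 11.702817
  t * PV_t at t = 5.0000: 12.798356
  t * PV_t at t = 5.5000: 13.856488
  t * PV_t at t = 6.0000: 14.878118
  t * PV_t at t = 6.5000: 15.864135
  t * PV_t at t = 7.0000: 577.328974
Macaulay duration D = 695.808019 / 117.435804 = 5.925007
Modified duration = D / (1 + y/m) = 5.925007 / (1 + 0.016000) = 5.831700

Answer: Modified duration = 5.8317


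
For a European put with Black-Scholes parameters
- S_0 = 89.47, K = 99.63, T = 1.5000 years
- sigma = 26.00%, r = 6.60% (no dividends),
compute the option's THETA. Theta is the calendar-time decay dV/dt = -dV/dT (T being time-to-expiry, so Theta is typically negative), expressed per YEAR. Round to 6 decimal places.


d1 = 0.1323354090; d2 = -0.1860982576
phi(d1) = 0.3954642596; exp(-qT) = 1.0000000000; exp(-rT) = 0.9057427080
Theta = -S*exp(-qT)*phi(d1)*sigma/(2*sqrt(T)) + r*K*exp(-rT)*N(-d2) - q*S*exp(-qT)*N(-d1)
N(-d1) = 0.4473595007; N(-d2) = 0.5738161458; sqrt(T) = 1.2247448714
Term 1 = -89.4700 * 1.0000000000 * 0.3954642596 * 0.2600 / (2 * 1.2247448714) = -3.7556265450
Term 2 = 0.0660 * 99.6300 * 0.9057427080 * 0.5738161458 = 3.4175248112
Term 3 = 0 (no dividend yield, q = 0)
Theta = -3.7556265450 + (3.4175248112) + (0.0000000000) = -0.338102

Answer: Theta = -0.338102


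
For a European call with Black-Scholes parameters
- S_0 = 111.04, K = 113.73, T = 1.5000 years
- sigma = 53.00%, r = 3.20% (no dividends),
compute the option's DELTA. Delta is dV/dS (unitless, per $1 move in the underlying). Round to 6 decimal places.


d1 = 0.3616283054; d2 = -0.2874864764
phi(d1) = 0.3736909916; exp(-qT) = 1.0000000000; exp(-rT) = 0.9531337871
N(d1) = 0.6411850952
Delta = exp(-qT) * N(d1) = 1.0000000000 * 0.6411850952 = 0.641185

Answer: Delta = 0.641185


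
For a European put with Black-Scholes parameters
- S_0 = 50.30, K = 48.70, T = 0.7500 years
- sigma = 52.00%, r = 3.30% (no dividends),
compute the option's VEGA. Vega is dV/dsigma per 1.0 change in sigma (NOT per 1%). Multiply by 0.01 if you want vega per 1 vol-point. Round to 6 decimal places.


d1 = 0.3519084169; d2 = -0.0984247930
phi(d1) = 0.3749891075; exp(-qT) = 1.0000000000; exp(-rT) = 0.9755537700
Vega = S * exp(-qT) * phi(d1) * sqrt(T) = 50.3000 * 1.0000000000 * 0.3749891075 * 0.8660254038 = 16.334930

Answer: Vega = 16.334930


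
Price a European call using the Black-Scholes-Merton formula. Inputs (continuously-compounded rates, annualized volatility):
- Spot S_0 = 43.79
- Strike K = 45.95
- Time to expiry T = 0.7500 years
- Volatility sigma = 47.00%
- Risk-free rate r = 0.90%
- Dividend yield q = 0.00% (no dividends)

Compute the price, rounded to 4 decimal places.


Answer: Price = 6.3225

Derivation:
d1 = (ln(S/K) + (r - q + 0.5*sigma^2) * T) / (sigma * sqrt(T)) = 0.10180806
d2 = d1 - sigma * sqrt(T) = -0.30522388
exp(-rT) = 0.99327273; exp(-qT) = 1.00000000
C = S_0 * exp(-qT) * N(d1) - K * exp(-rT) * N(d2)
N(d1) = 0.54054549; N(d2) = 0.38009782
C = 43.7900 * 1.00000000 * 0.54054549 - 45.9500 * 0.99327273 * 0.38009782 = 6.3225


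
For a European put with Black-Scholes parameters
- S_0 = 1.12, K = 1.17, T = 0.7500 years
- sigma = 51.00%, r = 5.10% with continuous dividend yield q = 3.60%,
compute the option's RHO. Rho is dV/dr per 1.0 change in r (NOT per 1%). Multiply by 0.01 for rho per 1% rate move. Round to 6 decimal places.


d1 = 0.1474222853; d2 = -0.2942506707
phi(d1) = 0.3946305776; exp(-qT) = 0.9733612415; exp(-rT) = 0.9624722927
N(-d2) = 0.6157168180
Rho = -K*T*exp(-rT)*N(-d2) = -1.1700 * 0.7500 * 0.9624722927 * 0.6157168180 = -0.520016

Answer: Rho = -0.520016


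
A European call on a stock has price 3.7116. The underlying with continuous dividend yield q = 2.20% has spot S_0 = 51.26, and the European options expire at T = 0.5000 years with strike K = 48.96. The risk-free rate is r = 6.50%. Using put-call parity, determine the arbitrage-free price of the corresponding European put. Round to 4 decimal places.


Put-call parity: C - P = S_0 * exp(-qT) - K * exp(-rT).
S_0 * exp(-qT) = 51.2600 * 0.98906028 = 50.69922989
K * exp(-rT) = 48.9600 * 0.96802245 = 47.39437914
P = C - S*exp(-qT) + K*exp(-rT)
P = 3.7116 - 50.69922989 + 47.39437914 = 0.4067

Answer: Put price = 0.4067


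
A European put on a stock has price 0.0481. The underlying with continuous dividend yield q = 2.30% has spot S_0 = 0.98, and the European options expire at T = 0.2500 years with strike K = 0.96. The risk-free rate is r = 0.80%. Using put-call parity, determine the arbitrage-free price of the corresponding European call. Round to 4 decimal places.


Answer: Call price = 0.0644

Derivation:
Put-call parity: C - P = S_0 * exp(-qT) - K * exp(-rT).
S_0 * exp(-qT) = 0.9800 * 0.99426650 = 0.97438117
K * exp(-rT) = 0.9600 * 0.99800200 = 0.95808192
C = P + S*exp(-qT) - K*exp(-rT)
C = 0.0481 + 0.97438117 - 0.95808192 = 0.0644


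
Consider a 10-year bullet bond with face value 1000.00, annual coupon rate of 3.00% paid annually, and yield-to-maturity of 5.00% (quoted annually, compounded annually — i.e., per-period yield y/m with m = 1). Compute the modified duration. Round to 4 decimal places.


Coupon per period c = face * coupon_rate / m = 30.000000
Periods per year m = 1; per-period yield y/m = 0.050000
Number of cashflows N = 10
Cashflows (t years, CF_t, discount factor 1/(1+y/m)^(m*t), PV):
  t = 1.0000: CF_t = 30.000000, DF = 0.952381, PV = 28.571429
  t = 2.0000: CF_t = 30.000000, DF = 0.907029, PV = 27.210884
  t = 3.0000: CF_t = 30.000000, DF = 0.863838, PV = 25.915128
  t = 4.0000: CF_t = 30.000000, DF = 0.822702, PV = 24.681074
  t = 5.0000: CF_t = 30.000000, DF = 0.783526, PV = 23.505785
  t = 6.0000: CF_t = 30.000000, DF = 0.746215, PV = 22.386462
  t = 7.0000: CF_t = 30.000000, DF = 0.710681, PV = 21.320440
  t = 8.0000: CF_t = 30.000000, DF = 0.676839, PV = 20.305181
  t = 9.0000: CF_t = 30.000000, DF = 0.644609, PV = 19.338267
  t = 10.0000: CF_t = 1030.000000, DF = 0.613913, PV = 632.330651
Price P = sum_t PV_t = 845.565301
First compute Macaulay numerator sum_t t * PV_t:
  t * PV_t at t = 1.0000: 28.571429
  t * PV_t at t = 2.0000: 54.421769
  t * PV_t at t = 3.0000: 77.745384
  t * PV_t at t = 4.0000: 98.724297
  t * PV_t at t = 5.0000: 117.528925
  t * PV_t at t = 6.0000: 134.318771
  t * PV_t at t = 7.0000: 149.243079
  t * PV_t at t = 8.0000: 162.441447
  t * PV_t at t = 9.0000: 174.044407
  t * PV_t at t = 10.0000: 6323.306511
Macaulay duration D = 7320.346020 / 845.565301 = 8.657340
Modified duration = D / (1 + y/m) = 8.657340 / (1 + 0.050000) = 8.245085

Answer: Modified duration = 8.2451


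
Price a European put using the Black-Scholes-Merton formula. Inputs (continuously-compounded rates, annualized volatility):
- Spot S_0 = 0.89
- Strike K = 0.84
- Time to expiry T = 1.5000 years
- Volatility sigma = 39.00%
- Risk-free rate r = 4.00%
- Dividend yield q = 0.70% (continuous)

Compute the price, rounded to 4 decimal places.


d1 = (ln(S/K) + (r - q + 0.5*sigma^2) * T) / (sigma * sqrt(T)) = 0.46350746
d2 = d1 - sigma * sqrt(T) = -0.01414304
exp(-rT) = 0.94176453; exp(-qT) = 0.98955493
P = K * exp(-rT) * N(-d2) - S_0 * exp(-qT) * N(-d1)
N(-d1) = 0.32150033; N(-d2) = 0.50564207
P = 0.8400 * 0.94176453 * 0.50564207 - 0.8900 * 0.98955493 * 0.32150033 = 0.1169

Answer: Price = 0.1169


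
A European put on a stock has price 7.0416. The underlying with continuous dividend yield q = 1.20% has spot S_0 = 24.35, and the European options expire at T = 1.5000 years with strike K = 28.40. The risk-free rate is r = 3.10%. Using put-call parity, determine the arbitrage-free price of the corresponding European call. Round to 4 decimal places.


Answer: Call price = 3.8476

Derivation:
Put-call parity: C - P = S_0 * exp(-qT) - K * exp(-rT).
S_0 * exp(-qT) = 24.3500 * 0.98216103 = 23.91562114
K * exp(-rT) = 28.4000 * 0.95456456 = 27.10963352
C = P + S*exp(-qT) - K*exp(-rT)
C = 7.0416 + 23.91562114 - 27.10963352 = 3.8476


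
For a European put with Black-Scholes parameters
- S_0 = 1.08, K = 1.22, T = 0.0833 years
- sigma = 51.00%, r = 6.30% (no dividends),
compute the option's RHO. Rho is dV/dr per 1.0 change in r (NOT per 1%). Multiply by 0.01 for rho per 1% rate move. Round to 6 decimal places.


Answer: Rho = -0.081559

Derivation:
d1 = -0.7188345084; d2 = -0.8660293792
phi(d1) = 0.3081094942; exp(-qT) = 1.0000000000; exp(-rT) = 0.9947658462
N(-d2) = 0.8067629746
Rho = -K*T*exp(-rT)*N(-d2) = -1.2200 * 0.0833 * 0.9947658462 * 0.8067629746 = -0.081559
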